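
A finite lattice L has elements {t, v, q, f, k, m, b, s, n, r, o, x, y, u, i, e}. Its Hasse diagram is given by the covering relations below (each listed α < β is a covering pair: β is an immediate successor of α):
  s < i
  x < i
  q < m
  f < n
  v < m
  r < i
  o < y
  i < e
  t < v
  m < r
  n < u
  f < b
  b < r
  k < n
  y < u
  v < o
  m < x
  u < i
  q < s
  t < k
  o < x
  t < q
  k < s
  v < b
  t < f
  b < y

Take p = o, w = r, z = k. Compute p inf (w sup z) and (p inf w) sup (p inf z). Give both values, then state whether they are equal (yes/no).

o; v; no

w sup z = i, so p inf (w sup z) = o inf i = o.
p inf w = v and p inf z = t, so (p inf w) sup (p inf z) = v sup t = v.
Equal: no.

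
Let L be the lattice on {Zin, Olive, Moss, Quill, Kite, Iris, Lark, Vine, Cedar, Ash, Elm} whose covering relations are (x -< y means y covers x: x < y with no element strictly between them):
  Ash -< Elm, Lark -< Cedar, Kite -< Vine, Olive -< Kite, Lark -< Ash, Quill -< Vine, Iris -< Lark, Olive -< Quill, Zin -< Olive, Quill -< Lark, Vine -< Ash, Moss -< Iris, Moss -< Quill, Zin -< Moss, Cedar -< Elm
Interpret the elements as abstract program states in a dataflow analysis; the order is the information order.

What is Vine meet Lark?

Common lower bounds of {Vine, Lark}: Moss, Olive, Quill, Zin.
The greatest among these is Quill.

Quill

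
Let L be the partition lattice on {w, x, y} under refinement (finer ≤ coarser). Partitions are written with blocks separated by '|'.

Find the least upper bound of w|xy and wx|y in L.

The join of w|xy and wx|y merges any blocks that overlap across the partitions, giving wxy.

wxy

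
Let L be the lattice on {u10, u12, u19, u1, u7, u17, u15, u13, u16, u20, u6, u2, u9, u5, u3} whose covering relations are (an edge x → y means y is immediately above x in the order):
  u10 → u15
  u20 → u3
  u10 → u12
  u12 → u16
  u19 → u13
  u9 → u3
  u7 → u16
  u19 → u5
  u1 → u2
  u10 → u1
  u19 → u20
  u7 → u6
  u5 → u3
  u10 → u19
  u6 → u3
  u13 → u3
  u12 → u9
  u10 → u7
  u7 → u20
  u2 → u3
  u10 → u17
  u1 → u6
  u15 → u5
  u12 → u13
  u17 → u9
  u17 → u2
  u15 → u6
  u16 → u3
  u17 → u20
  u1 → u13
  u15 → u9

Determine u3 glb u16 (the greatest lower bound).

u16

Common lower bounds of {u3, u16}: u10, u12, u16, u7.
The greatest among these is u16.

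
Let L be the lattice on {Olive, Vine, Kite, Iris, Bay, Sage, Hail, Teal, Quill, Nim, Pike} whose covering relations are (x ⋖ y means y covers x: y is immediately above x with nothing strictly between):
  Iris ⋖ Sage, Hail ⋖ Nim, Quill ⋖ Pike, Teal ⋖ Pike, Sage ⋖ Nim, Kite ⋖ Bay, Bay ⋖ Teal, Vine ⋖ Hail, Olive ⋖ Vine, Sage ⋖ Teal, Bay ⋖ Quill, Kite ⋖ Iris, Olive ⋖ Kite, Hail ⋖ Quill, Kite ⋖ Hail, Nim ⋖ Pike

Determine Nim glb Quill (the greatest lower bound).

Common lower bounds of {Nim, Quill}: Hail, Kite, Olive, Vine.
The greatest among these is Hail.

Hail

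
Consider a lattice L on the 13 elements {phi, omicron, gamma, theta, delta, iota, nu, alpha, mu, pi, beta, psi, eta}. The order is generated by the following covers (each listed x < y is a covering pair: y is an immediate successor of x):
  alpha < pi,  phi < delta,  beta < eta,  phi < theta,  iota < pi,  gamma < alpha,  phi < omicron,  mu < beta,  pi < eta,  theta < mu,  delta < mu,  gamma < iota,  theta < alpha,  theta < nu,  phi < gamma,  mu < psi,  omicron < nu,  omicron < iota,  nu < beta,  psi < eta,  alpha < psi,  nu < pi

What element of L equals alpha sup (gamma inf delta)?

gamma ∧ delta = phi
alpha ∨ phi = alpha

alpha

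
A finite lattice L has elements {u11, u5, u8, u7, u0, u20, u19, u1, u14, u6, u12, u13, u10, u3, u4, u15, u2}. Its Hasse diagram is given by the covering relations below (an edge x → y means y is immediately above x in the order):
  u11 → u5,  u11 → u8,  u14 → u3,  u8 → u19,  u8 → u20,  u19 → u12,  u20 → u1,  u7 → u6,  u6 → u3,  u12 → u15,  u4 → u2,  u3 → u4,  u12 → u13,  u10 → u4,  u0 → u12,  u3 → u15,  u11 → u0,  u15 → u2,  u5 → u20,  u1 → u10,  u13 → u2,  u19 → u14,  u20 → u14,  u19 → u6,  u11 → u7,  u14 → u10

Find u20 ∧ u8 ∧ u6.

Common lower bounds of {u20, u8, u6}: u11, u8.
The greatest among these is u8.

u8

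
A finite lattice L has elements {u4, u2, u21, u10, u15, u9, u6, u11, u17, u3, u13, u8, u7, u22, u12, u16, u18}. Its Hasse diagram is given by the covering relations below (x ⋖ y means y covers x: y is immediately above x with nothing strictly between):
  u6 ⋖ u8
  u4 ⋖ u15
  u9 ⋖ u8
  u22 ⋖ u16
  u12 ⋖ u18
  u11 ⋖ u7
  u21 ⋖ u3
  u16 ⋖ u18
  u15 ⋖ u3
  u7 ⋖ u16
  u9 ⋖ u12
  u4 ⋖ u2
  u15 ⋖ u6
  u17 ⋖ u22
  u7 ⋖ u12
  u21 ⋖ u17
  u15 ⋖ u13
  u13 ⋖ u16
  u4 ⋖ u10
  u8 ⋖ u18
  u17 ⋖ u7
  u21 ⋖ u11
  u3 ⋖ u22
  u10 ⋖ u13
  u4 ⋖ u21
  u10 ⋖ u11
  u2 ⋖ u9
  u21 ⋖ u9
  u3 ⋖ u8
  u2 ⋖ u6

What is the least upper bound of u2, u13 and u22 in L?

u18

Common upper bounds of {u2, u13, u22}: u18.
The least among these is u18.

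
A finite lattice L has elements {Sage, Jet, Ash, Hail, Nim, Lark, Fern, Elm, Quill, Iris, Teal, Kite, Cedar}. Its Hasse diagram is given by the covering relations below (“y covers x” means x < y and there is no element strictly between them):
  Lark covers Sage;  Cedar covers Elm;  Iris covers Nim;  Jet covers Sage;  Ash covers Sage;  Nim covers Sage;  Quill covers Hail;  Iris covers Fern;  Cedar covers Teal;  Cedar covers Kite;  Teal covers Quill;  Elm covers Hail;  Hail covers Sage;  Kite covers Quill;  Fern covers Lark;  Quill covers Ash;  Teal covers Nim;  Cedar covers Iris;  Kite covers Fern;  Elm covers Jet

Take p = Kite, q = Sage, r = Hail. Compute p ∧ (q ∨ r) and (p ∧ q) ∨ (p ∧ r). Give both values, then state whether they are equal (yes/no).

Hail; Hail; yes

q ∨ r = Hail, so p ∧ (q ∨ r) = Kite ∧ Hail = Hail.
p ∧ q = Sage and p ∧ r = Hail, so (p ∧ q) ∨ (p ∧ r) = Sage ∨ Hail = Hail.
Equal: yes.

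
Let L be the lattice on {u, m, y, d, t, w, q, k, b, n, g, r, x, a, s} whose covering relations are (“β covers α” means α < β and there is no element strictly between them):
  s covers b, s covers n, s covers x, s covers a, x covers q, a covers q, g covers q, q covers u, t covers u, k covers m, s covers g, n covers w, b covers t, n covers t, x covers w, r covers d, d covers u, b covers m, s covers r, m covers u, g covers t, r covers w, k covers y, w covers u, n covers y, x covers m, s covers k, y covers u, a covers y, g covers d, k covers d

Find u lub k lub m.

Common upper bounds of {u, k, m}: k, s.
The least among these is k.

k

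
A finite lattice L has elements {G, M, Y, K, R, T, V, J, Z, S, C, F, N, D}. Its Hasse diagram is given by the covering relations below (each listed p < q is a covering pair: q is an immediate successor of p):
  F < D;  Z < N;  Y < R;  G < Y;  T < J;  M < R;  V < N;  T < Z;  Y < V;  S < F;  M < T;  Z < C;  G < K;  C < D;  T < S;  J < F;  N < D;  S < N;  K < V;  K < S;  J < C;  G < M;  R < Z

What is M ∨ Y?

Common upper bounds of {M, Y}: C, D, N, R, Z.
The least among these is R.

R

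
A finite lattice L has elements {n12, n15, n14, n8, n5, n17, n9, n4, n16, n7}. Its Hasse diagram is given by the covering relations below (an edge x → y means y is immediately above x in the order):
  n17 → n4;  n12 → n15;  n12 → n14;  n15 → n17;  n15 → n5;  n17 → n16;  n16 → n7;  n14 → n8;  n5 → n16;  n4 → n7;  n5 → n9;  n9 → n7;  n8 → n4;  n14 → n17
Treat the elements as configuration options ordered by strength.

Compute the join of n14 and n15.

Common upper bounds of {n14, n15}: n16, n17, n4, n7.
The least among these is n17.

n17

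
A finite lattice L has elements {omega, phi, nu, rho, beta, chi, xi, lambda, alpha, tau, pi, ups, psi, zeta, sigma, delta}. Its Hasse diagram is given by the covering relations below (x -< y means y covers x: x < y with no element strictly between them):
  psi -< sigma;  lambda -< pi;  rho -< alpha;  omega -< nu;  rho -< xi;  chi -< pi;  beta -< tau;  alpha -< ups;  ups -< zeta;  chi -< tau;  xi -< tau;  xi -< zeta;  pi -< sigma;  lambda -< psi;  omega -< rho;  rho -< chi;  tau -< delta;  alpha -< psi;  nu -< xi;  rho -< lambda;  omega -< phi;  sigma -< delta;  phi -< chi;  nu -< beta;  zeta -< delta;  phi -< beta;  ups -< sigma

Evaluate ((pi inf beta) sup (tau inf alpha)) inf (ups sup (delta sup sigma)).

chi

pi ∧ beta = phi
tau ∧ alpha = rho
phi ∨ rho = chi
delta ∨ sigma = delta
ups ∨ delta = delta
chi ∧ delta = chi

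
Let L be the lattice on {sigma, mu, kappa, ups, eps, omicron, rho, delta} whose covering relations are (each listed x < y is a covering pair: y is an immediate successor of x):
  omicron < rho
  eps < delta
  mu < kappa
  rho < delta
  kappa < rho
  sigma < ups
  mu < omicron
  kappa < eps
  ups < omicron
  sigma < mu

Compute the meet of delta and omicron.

Common lower bounds of {delta, omicron}: mu, omicron, sigma, ups.
The greatest among these is omicron.

omicron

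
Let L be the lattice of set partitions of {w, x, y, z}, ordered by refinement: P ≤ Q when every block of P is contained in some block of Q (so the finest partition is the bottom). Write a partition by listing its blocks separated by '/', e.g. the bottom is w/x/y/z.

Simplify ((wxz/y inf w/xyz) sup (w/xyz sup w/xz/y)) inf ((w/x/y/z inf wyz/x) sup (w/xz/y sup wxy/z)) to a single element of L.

wxz/y ∧ w/xyz = w/xz/y
w/xyz ∨ w/xz/y = w/xyz
w/xz/y ∨ w/xyz = w/xyz
w/x/y/z ∧ wyz/x = w/x/y/z
w/xz/y ∨ wxy/z = wxyz
w/x/y/z ∨ wxyz = wxyz
w/xyz ∧ wxyz = w/xyz

w/xyz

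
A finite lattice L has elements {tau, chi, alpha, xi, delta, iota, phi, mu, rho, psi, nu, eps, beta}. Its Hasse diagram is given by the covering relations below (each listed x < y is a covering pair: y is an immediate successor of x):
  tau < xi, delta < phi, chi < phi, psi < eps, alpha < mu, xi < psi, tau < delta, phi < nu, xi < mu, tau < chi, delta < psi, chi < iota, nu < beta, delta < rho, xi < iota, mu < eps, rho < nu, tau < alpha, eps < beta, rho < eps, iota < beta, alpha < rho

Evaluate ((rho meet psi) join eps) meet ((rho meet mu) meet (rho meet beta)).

rho ∧ psi = delta
delta ∨ eps = eps
rho ∧ mu = alpha
rho ∧ beta = rho
alpha ∧ rho = alpha
eps ∧ alpha = alpha

alpha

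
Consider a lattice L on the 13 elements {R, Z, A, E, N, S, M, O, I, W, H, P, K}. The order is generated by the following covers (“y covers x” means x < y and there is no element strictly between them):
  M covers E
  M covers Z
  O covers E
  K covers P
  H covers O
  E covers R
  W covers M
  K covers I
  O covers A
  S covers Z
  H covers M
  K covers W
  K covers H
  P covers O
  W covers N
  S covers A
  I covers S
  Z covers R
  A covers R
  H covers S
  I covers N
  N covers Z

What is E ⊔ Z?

Common upper bounds of {E, Z}: H, K, M, W.
The least among these is M.

M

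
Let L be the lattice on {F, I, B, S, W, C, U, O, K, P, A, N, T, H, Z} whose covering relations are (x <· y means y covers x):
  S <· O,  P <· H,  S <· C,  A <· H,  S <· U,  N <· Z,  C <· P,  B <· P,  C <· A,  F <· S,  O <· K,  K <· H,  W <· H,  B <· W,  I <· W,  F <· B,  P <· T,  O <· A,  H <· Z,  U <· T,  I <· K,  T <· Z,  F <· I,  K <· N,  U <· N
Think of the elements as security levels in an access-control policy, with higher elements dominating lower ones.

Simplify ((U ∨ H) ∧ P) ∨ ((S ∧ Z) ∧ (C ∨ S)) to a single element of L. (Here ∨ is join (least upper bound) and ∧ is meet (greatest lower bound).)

P

U ∨ H = Z
Z ∧ P = P
S ∧ Z = S
C ∨ S = C
S ∧ C = S
P ∨ S = P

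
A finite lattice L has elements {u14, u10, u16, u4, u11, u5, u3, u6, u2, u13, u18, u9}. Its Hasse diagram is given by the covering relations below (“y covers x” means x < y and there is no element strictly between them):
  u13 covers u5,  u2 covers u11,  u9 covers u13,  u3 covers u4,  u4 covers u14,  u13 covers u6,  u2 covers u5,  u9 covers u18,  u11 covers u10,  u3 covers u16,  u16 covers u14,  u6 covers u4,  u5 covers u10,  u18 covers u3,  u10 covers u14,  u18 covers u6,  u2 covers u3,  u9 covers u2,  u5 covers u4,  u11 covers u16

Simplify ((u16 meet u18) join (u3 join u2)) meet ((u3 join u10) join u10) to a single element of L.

u2

u16 ∧ u18 = u16
u3 ∨ u2 = u2
u16 ∨ u2 = u2
u3 ∨ u10 = u2
u2 ∨ u10 = u2
u2 ∧ u2 = u2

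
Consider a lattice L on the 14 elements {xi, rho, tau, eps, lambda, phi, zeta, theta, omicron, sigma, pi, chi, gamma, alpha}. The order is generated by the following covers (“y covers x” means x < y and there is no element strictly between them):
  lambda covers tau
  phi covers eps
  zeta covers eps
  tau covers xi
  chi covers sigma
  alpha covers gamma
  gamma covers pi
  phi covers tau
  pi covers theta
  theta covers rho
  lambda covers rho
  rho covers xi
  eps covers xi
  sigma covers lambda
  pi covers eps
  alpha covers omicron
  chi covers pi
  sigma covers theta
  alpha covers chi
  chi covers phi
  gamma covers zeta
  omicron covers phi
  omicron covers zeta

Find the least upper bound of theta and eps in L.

Common upper bounds of {theta, eps}: alpha, chi, gamma, pi.
The least among these is pi.

pi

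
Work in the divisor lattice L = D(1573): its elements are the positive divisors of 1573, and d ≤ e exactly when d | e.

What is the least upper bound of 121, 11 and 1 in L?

121

Common upper bounds of {121, 11, 1}: 121, 1573.
The least among these is 121.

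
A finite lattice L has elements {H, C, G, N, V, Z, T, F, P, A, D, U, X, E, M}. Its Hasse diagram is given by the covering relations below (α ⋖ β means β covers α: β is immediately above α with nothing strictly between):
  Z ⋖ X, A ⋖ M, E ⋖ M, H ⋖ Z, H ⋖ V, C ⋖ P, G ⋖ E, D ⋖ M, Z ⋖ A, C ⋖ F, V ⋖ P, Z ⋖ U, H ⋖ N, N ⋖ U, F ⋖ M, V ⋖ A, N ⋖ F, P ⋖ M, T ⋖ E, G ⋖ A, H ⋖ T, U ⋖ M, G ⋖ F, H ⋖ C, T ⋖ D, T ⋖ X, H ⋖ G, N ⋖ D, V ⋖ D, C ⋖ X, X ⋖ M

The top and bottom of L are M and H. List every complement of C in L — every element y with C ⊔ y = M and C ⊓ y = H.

Need y with C ∨ y = M and C ∧ y = H.
Checking each element gives: A, D, E, U.

A, D, E, U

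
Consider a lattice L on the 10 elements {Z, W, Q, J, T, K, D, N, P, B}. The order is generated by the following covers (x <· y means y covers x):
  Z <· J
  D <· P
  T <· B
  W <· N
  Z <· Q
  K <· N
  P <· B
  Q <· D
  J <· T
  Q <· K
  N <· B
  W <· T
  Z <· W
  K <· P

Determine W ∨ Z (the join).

Common upper bounds of {W, Z}: B, N, T, W.
The least among these is W.

W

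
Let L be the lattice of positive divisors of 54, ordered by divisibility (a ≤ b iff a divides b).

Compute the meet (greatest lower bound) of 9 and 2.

In the divisibility order, the meet is the greatest common divisor: gcd(9, 2) = 1.

1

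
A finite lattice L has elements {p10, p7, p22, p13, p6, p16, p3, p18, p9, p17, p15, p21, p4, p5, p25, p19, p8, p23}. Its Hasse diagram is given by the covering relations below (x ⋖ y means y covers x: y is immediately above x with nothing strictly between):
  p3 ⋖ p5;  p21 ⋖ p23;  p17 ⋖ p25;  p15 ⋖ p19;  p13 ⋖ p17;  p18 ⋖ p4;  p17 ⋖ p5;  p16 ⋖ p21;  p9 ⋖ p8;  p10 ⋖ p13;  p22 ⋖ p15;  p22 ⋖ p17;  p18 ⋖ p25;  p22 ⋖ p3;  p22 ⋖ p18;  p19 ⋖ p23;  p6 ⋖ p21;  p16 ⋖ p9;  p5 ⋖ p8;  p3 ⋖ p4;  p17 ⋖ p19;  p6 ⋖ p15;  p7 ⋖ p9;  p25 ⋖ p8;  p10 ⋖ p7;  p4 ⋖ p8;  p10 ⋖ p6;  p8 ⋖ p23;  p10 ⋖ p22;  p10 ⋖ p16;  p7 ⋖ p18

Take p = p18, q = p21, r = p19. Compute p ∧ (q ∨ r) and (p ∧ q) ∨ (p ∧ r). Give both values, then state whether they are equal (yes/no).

p18; p22; no

q ∨ r = p23, so p ∧ (q ∨ r) = p18 ∧ p23 = p18.
p ∧ q = p10 and p ∧ r = p22, so (p ∧ q) ∨ (p ∧ r) = p10 ∨ p22 = p22.
Equal: no.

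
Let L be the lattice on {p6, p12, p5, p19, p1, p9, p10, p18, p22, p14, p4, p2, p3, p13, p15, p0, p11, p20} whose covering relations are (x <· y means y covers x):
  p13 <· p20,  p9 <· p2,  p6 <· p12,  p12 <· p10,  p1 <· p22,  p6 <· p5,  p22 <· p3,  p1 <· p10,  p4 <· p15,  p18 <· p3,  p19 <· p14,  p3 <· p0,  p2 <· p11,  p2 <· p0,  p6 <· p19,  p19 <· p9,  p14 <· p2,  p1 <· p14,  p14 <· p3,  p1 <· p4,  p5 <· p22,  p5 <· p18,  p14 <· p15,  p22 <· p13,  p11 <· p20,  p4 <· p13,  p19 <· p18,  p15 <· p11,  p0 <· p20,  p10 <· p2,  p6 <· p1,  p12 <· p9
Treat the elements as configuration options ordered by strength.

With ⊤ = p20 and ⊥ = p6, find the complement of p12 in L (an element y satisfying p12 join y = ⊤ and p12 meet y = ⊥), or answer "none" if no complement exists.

Need y with p12 ∨ y = p20 and p12 ∧ y = p6.
Checking each element gives: p13.

p13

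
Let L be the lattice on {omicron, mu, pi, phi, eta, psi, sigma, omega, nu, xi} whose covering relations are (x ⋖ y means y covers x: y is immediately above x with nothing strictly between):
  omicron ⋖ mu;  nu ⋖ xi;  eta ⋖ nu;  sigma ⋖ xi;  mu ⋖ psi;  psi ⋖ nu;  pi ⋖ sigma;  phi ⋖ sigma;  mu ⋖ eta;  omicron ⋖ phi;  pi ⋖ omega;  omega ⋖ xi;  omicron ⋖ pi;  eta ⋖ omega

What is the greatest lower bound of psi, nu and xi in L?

Common lower bounds of {psi, nu, xi}: mu, omicron, psi.
The greatest among these is psi.

psi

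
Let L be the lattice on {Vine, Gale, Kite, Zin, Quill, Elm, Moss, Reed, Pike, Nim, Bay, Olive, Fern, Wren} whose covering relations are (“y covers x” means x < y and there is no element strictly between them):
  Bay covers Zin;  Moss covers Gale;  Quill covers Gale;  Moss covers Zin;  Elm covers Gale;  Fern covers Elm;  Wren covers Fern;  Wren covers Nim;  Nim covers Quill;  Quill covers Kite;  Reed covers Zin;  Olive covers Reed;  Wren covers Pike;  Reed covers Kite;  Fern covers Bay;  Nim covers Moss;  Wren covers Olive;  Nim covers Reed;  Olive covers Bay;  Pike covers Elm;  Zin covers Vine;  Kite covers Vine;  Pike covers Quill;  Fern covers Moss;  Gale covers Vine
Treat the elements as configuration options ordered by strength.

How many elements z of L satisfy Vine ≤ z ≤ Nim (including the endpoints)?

The interval [Vine, Nim] = {Gale, Kite, Moss, Nim, Quill, Reed, Vine, Zin}, which has 8 elements.

8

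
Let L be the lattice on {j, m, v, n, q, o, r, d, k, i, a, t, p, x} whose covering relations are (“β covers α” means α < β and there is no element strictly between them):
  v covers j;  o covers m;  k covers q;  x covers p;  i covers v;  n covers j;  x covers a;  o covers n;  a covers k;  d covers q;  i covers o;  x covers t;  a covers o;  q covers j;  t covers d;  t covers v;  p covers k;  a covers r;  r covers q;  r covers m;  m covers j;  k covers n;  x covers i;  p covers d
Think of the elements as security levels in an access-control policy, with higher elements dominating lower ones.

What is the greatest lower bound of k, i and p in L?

n

Common lower bounds of {k, i, p}: j, n.
The greatest among these is n.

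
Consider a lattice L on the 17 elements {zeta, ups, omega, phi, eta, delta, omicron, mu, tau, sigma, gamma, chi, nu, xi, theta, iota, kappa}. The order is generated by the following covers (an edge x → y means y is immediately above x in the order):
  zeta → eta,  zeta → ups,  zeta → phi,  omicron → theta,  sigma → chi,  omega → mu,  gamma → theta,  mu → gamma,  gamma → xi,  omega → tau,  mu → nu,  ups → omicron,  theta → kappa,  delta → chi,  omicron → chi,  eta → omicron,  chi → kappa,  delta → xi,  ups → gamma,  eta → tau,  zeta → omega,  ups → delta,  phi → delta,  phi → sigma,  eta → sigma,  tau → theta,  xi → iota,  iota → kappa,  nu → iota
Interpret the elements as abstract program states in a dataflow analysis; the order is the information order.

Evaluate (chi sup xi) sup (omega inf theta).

kappa

chi ∨ xi = kappa
omega ∧ theta = omega
kappa ∨ omega = kappa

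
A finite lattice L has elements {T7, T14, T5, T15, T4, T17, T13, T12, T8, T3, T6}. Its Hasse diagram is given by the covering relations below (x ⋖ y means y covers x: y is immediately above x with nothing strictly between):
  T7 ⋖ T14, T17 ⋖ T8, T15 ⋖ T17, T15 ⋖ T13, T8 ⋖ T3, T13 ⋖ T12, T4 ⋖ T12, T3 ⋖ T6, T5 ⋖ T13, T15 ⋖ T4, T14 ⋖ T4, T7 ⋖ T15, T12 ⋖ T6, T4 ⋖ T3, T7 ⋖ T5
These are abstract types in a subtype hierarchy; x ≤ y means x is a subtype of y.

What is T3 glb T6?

T3

Common lower bounds of {T3, T6}: T14, T15, T17, T3, T4, T7, T8.
The greatest among these is T3.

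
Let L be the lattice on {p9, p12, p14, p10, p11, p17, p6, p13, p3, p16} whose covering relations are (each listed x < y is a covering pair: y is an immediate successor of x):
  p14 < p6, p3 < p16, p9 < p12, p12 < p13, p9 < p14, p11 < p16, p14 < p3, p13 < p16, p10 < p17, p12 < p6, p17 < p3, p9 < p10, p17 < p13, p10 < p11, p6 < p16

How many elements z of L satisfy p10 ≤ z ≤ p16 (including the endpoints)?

The interval [p10, p16] = {p10, p11, p13, p16, p17, p3}, which has 6 elements.

6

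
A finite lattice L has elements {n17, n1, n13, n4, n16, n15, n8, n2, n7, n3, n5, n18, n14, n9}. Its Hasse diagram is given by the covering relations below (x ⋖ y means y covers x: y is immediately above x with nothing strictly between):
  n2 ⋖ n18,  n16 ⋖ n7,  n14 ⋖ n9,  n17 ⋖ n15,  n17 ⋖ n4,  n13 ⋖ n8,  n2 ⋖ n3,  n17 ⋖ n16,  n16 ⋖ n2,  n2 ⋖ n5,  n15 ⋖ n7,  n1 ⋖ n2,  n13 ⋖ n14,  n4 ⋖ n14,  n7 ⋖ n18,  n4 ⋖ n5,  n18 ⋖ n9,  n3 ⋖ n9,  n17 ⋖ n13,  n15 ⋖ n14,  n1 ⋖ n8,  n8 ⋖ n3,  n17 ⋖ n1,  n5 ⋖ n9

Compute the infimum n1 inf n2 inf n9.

n1

Common lower bounds of {n1, n2, n9}: n1, n17.
The greatest among these is n1.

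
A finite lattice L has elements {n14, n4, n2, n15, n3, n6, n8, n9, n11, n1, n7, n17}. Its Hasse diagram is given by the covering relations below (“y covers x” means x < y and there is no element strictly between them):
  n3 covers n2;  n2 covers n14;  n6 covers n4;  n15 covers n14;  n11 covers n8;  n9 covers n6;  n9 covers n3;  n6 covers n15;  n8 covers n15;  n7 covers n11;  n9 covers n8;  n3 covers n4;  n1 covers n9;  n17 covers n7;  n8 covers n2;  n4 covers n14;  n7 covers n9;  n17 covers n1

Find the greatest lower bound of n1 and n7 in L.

Common lower bounds of {n1, n7}: n14, n15, n2, n3, n4, n6, n8, n9.
The greatest among these is n9.

n9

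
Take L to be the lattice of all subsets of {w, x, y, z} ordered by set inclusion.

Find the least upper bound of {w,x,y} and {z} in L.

Common upper bounds of {{w,x,y}, {z}}: {w,x,y,z}.
The least among these is {w,x,y,z}.

{w,x,y,z}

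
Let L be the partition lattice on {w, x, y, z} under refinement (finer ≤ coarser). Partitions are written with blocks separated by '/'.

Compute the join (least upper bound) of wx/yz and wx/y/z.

wx/yz

The join of wx/yz and wx/y/z merges any blocks that overlap across the partitions, giving wx/yz.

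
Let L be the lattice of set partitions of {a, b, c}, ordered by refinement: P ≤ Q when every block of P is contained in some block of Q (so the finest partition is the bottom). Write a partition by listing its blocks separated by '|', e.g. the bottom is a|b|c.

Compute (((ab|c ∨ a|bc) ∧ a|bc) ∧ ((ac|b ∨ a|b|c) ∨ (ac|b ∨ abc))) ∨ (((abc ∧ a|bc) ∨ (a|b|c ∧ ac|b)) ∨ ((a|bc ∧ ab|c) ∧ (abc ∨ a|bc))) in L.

ab|c ∨ a|bc = abc
abc ∧ a|bc = a|bc
ac|b ∨ a|b|c = ac|b
ac|b ∨ abc = abc
ac|b ∨ abc = abc
a|bc ∧ abc = a|bc
abc ∧ a|bc = a|bc
a|b|c ∧ ac|b = a|b|c
a|bc ∨ a|b|c = a|bc
a|bc ∧ ab|c = a|b|c
abc ∨ a|bc = abc
a|b|c ∧ abc = a|b|c
a|bc ∨ a|b|c = a|bc
a|bc ∨ a|bc = a|bc

a|bc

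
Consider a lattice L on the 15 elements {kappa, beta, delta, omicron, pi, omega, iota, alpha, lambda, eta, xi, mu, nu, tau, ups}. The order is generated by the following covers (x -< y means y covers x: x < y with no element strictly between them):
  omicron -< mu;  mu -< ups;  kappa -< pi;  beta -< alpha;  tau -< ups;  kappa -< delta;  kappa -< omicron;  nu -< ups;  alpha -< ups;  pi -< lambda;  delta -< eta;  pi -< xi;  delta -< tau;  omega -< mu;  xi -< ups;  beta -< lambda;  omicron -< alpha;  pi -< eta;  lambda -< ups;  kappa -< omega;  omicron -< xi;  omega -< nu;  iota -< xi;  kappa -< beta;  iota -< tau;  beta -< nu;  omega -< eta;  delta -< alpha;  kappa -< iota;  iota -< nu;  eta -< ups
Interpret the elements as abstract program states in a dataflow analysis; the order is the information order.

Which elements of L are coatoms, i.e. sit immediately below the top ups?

The coatoms are exactly the elements covered by ups: alpha, eta, lambda, mu, nu, tau, xi.

alpha, eta, lambda, mu, nu, tau, xi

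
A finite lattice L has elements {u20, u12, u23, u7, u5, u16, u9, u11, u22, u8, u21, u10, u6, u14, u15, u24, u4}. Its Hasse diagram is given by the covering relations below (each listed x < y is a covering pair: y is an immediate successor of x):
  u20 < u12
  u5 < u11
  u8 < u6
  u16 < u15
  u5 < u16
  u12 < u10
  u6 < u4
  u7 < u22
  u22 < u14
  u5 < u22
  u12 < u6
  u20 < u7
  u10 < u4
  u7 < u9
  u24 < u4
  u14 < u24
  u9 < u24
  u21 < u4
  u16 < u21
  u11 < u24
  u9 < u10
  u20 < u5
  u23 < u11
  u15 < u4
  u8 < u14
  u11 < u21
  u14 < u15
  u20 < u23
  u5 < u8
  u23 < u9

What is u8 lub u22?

u14

Common upper bounds of {u8, u22}: u14, u15, u24, u4.
The least among these is u14.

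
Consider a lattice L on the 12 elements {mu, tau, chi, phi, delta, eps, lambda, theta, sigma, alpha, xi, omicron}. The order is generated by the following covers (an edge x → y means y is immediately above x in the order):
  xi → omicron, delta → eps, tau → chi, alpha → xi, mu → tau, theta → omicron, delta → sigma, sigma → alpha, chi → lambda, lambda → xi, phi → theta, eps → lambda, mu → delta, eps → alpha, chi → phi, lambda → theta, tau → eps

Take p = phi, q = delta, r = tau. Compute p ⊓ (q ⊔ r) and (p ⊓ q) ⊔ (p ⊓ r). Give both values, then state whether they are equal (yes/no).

tau; tau; yes

q ⊔ r = eps, so p ⊓ (q ⊔ r) = phi ⊓ eps = tau.
p ⊓ q = mu and p ⊓ r = tau, so (p ⊓ q) ⊔ (p ⊓ r) = mu ⊔ tau = tau.
Equal: yes.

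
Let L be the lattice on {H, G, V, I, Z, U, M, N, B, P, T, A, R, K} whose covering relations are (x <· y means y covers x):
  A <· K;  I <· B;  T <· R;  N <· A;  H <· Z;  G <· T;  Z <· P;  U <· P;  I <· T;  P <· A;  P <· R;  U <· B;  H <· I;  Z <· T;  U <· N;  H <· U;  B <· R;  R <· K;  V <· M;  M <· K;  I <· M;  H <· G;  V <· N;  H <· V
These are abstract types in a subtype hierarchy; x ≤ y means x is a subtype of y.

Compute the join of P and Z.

P

Common upper bounds of {P, Z}: A, K, P, R.
The least among these is P.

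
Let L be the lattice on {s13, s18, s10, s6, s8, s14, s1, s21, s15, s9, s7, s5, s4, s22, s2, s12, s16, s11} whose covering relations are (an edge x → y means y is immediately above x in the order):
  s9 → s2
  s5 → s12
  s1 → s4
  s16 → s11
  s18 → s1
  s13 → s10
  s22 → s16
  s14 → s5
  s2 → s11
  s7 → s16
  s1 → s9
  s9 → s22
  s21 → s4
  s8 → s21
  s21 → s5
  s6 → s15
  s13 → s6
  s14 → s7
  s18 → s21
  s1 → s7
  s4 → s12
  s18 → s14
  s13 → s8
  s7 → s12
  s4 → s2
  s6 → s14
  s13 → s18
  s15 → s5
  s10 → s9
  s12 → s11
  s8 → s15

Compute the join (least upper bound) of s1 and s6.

s7

Common upper bounds of {s1, s6}: s11, s12, s16, s7.
The least among these is s7.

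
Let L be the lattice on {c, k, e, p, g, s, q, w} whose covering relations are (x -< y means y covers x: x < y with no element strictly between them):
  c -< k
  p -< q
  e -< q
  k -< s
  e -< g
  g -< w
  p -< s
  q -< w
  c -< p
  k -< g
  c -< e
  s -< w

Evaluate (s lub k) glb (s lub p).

s ∨ k = s
s ∨ p = s
s ∧ s = s

s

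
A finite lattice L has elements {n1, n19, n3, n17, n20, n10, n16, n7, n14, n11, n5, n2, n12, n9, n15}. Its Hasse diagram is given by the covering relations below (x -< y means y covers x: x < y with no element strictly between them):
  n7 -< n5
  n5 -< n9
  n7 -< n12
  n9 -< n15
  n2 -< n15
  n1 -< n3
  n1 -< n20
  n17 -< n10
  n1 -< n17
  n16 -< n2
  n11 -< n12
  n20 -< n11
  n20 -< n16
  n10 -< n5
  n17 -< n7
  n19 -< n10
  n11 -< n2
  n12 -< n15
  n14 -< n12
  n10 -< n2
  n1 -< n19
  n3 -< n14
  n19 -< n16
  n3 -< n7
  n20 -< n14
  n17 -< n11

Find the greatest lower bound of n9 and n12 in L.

Common lower bounds of {n9, n12}: n1, n17, n3, n7.
The greatest among these is n7.

n7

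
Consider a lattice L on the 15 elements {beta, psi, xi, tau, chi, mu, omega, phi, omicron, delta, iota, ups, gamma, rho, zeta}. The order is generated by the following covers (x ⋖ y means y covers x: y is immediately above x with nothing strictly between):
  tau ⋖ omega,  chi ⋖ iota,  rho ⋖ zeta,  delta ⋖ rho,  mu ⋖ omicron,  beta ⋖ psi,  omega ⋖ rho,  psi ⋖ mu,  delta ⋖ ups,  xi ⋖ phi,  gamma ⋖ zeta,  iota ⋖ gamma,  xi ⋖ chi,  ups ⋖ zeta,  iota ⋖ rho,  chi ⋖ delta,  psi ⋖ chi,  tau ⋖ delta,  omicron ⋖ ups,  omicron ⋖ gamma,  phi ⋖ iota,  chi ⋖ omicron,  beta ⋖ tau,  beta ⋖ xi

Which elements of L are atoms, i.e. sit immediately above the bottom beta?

The atoms are exactly the elements that cover beta: psi, tau, xi.

psi, tau, xi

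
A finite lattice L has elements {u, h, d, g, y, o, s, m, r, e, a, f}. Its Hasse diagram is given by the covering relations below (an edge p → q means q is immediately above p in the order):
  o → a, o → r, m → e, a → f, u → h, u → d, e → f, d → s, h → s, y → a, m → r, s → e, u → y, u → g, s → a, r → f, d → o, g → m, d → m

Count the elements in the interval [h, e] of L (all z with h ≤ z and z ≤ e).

The interval [h, e] = {e, h, s}, which has 3 elements.

3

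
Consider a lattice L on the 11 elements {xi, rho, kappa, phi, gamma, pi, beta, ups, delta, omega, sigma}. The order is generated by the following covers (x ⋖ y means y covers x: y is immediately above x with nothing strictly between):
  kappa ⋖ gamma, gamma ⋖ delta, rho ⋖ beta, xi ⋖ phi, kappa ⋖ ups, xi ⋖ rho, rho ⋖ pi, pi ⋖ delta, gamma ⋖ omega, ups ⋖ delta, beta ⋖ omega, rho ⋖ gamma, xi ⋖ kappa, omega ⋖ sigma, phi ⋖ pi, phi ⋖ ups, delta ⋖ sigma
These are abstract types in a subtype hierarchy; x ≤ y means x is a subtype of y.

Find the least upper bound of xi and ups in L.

ups

Common upper bounds of {xi, ups}: delta, sigma, ups.
The least among these is ups.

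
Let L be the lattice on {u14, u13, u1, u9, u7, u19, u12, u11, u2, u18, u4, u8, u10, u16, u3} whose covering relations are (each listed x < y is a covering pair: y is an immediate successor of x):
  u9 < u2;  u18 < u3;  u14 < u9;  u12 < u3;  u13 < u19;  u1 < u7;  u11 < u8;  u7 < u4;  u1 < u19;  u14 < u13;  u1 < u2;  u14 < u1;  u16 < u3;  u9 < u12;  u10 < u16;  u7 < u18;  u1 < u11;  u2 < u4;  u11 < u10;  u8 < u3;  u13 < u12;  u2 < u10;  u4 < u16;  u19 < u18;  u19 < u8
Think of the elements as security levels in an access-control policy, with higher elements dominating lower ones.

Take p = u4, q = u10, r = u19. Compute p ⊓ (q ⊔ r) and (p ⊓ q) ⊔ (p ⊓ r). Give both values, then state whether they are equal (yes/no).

u4; u2; no

q ⊔ r = u3, so p ⊓ (q ⊔ r) = u4 ⊓ u3 = u4.
p ⊓ q = u2 and p ⊓ r = u1, so (p ⊓ q) ⊔ (p ⊓ r) = u2 ⊔ u1 = u2.
Equal: no.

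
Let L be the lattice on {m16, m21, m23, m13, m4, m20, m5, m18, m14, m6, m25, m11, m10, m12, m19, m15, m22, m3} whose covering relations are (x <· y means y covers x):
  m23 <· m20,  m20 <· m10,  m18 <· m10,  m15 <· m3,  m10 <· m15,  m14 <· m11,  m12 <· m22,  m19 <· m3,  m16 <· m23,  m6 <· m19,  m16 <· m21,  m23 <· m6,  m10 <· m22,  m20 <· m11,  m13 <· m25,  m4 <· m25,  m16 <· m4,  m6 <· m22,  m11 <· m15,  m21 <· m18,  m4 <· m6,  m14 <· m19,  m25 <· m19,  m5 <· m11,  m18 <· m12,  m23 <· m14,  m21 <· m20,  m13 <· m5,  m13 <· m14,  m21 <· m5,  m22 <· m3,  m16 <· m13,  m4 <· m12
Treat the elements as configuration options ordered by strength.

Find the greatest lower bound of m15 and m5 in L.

m5

Common lower bounds of {m15, m5}: m13, m16, m21, m5.
The greatest among these is m5.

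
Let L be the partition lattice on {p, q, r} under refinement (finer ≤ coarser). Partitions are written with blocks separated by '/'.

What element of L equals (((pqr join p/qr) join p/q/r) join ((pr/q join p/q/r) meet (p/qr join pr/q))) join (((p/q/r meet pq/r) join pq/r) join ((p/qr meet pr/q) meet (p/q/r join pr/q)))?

pqr ∨ p/qr = pqr
pqr ∨ p/q/r = pqr
pr/q ∨ p/q/r = pr/q
p/qr ∨ pr/q = pqr
pr/q ∧ pqr = pr/q
pqr ∨ pr/q = pqr
p/q/r ∧ pq/r = p/q/r
p/q/r ∨ pq/r = pq/r
p/qr ∧ pr/q = p/q/r
p/q/r ∨ pr/q = pr/q
p/q/r ∧ pr/q = p/q/r
pq/r ∨ p/q/r = pq/r
pqr ∨ pq/r = pqr

pqr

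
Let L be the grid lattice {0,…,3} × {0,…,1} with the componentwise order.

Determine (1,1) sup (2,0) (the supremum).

Common upper bounds of {(1,1), (2,0)}: (2,1), (3,1).
The least among these is (2,1).

(2,1)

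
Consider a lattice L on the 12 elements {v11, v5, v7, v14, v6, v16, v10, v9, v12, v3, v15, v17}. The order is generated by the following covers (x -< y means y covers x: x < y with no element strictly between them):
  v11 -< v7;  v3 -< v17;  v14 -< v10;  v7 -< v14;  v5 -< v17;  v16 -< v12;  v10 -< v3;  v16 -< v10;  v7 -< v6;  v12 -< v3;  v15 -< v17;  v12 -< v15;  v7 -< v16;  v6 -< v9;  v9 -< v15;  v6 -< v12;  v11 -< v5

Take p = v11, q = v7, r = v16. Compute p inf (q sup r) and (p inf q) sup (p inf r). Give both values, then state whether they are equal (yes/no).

v11; v11; yes

q sup r = v16, so p inf (q sup r) = v11 inf v16 = v11.
p inf q = v11 and p inf r = v11, so (p inf q) sup (p inf r) = v11 sup v11 = v11.
Equal: yes.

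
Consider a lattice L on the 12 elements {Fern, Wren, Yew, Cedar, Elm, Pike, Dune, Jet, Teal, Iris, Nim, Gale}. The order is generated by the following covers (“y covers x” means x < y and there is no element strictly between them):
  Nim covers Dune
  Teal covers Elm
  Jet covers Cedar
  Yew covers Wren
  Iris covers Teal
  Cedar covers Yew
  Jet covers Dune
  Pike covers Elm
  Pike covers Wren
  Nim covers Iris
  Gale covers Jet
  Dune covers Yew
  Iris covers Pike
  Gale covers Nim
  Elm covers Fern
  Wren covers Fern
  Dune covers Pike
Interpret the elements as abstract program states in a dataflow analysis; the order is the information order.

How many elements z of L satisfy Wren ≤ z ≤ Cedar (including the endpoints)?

The interval [Wren, Cedar] = {Cedar, Wren, Yew}, which has 3 elements.

3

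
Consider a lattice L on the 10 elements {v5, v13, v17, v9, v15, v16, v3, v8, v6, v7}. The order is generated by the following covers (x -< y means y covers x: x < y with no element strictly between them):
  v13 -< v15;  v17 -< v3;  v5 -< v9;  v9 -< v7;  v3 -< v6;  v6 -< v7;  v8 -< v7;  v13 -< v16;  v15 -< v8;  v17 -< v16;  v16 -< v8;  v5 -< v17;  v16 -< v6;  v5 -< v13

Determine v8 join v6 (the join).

v7

Common upper bounds of {v8, v6}: v7.
The least among these is v7.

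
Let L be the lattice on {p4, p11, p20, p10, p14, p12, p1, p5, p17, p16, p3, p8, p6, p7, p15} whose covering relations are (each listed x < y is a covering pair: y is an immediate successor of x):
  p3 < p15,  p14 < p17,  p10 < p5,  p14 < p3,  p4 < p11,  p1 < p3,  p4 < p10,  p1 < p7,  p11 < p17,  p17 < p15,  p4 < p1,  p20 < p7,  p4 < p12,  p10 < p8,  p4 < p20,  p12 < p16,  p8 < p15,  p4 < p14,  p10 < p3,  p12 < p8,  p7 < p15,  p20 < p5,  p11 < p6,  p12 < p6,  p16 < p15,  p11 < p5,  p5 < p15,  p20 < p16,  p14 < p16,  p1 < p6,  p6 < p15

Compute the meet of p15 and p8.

Common lower bounds of {p15, p8}: p10, p12, p4, p8.
The greatest among these is p8.

p8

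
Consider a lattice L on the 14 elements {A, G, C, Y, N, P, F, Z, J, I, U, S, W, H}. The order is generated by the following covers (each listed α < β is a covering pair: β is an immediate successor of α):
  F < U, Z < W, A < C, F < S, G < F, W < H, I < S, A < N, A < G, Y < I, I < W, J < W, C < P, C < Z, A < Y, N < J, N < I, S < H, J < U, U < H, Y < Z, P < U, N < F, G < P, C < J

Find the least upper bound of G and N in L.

Common upper bounds of {G, N}: F, H, S, U.
The least among these is F.

F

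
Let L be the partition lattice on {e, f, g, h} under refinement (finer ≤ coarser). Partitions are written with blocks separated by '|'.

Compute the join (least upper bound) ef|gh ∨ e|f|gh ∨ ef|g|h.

ef|gh

The join of ef|gh, e|f|gh, ef|g|h merges any blocks that overlap across the partitions, giving ef|gh.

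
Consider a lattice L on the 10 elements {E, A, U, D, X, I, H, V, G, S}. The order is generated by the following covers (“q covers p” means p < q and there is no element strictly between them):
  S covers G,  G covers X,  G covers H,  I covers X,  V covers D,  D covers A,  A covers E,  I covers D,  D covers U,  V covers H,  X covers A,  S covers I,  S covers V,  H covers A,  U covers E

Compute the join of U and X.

Common upper bounds of {U, X}: I, S.
The least among these is I.

I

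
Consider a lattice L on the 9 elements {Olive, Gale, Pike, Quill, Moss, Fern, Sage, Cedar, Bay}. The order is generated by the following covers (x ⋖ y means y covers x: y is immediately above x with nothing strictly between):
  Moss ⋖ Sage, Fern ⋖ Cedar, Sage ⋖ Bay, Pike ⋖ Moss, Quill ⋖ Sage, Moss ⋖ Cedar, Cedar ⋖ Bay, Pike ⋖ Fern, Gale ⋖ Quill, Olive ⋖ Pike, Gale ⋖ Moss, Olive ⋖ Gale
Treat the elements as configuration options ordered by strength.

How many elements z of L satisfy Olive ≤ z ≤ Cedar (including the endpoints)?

The interval [Olive, Cedar] = {Cedar, Fern, Gale, Moss, Olive, Pike}, which has 6 elements.

6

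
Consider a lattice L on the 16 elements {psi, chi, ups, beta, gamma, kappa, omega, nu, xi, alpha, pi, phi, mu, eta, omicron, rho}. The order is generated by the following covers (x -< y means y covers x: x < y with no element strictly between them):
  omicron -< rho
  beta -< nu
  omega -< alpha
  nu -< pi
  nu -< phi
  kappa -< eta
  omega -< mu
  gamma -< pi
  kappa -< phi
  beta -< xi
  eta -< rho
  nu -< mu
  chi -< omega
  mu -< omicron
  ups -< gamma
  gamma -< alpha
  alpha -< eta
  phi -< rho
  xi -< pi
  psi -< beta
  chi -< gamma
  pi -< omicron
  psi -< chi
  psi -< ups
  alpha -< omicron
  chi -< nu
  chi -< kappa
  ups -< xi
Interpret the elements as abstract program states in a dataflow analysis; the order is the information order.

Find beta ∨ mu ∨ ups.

omicron

Common upper bounds of {beta, mu, ups}: omicron, rho.
The least among these is omicron.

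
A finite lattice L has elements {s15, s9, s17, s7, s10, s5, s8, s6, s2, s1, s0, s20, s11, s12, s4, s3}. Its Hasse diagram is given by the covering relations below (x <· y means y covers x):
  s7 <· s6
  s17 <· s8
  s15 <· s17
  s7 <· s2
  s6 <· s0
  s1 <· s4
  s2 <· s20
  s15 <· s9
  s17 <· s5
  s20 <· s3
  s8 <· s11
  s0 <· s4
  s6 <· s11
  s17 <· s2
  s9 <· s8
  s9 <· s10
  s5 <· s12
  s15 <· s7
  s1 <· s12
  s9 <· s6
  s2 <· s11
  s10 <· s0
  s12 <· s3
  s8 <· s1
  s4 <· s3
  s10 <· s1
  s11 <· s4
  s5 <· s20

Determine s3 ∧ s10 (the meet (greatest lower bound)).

s10

Common lower bounds of {s3, s10}: s10, s15, s9.
The greatest among these is s10.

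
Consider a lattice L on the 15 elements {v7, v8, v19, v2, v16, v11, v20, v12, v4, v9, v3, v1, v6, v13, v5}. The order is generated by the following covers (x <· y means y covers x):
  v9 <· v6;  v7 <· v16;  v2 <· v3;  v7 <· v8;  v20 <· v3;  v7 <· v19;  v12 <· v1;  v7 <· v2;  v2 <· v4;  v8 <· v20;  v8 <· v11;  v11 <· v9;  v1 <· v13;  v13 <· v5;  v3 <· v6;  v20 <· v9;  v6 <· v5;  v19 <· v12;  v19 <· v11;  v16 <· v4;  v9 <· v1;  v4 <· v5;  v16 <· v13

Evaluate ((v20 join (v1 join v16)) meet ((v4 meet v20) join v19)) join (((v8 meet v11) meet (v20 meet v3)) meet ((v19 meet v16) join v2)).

v1 ∨ v16 = v13
v20 ∨ v13 = v13
v4 ∧ v20 = v7
v7 ∨ v19 = v19
v13 ∧ v19 = v19
v8 ∧ v11 = v8
v20 ∧ v3 = v20
v8 ∧ v20 = v8
v19 ∧ v16 = v7
v7 ∨ v2 = v2
v8 ∧ v2 = v7
v19 ∨ v7 = v19

v19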